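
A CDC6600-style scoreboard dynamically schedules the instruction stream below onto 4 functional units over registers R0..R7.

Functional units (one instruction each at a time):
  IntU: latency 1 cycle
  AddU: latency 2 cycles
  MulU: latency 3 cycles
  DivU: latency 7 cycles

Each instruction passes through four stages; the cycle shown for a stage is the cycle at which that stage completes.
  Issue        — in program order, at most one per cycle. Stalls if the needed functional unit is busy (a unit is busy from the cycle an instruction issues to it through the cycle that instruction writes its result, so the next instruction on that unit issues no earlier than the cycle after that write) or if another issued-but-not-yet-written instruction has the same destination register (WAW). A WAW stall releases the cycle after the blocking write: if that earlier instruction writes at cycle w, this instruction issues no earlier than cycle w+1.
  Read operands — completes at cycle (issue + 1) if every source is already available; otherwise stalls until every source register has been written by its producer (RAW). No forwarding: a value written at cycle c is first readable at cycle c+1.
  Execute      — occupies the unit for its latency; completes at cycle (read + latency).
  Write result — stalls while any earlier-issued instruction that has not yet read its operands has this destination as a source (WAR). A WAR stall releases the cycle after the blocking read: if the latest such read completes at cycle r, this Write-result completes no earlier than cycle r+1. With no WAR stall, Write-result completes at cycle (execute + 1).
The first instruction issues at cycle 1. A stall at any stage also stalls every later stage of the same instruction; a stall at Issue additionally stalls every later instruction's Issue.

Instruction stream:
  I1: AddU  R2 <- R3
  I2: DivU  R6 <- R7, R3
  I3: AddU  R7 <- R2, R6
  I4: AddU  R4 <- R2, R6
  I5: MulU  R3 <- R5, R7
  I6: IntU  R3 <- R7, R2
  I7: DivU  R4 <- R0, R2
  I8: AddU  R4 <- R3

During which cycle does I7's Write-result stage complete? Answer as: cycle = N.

cycle = 33

[I1] 1/2/4/5
[I2] 2/3/10/11
[I3] 6/12/14/15  (struct: AddU busy until I1 writes@5; RAW R6: wait I2 write@11)
[I4] 16/17/19/20  (struct: AddU busy until I3 writes@15)
[I5] 17/18/21/22
[I6] 23/24/25/26  (WAW R3: wait I5 write@22)
[I7] 24/25/32/33
[I8] 34/35/37/38  (WAW R4: wait I7 write@33)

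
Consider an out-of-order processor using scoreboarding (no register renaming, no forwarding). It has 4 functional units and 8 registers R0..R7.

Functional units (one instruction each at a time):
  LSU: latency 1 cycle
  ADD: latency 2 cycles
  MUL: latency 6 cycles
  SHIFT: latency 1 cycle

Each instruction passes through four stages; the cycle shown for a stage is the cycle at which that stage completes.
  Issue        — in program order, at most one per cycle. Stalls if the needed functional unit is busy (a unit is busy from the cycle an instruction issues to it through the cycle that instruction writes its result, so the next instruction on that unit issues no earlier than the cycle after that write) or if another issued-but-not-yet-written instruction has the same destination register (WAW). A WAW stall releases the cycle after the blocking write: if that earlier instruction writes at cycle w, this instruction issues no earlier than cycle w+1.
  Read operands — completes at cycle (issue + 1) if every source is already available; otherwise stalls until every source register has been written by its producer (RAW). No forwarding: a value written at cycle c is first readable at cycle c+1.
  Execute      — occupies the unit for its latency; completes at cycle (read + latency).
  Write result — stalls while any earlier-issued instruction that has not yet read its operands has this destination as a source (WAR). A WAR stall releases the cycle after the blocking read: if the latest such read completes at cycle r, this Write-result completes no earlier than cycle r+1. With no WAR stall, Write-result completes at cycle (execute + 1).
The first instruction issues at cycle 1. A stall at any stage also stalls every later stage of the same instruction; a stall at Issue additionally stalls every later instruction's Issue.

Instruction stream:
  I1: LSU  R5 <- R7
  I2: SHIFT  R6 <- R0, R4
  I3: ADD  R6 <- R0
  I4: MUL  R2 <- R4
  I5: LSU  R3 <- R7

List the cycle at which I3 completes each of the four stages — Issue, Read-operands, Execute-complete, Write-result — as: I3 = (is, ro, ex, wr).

cycle 1: issue I1 (LSU)
cycle 2: I1 read-ops · issue I2 (SHIFT)
cycle 3: I1 finished on LSU · I2 read-ops
cycle 4: I1→R5 · I2 finished on SHIFT
cycle 5: I2→R6
cycle 6: issue I3 (ADD)
cycle 7: I3 read-ops · issue I4 (MUL)
cycle 8: I4 read-ops · issue I5 (LSU)
cycle 9: I3 finished on ADD · I5 read-ops
cycle 10: I3→R6 · I5 finished on LSU
cycle 11: I5→R3
cycle 14: I4 finished on MUL
cycle 15: I4→R2

I3 = (6, 7, 9, 10)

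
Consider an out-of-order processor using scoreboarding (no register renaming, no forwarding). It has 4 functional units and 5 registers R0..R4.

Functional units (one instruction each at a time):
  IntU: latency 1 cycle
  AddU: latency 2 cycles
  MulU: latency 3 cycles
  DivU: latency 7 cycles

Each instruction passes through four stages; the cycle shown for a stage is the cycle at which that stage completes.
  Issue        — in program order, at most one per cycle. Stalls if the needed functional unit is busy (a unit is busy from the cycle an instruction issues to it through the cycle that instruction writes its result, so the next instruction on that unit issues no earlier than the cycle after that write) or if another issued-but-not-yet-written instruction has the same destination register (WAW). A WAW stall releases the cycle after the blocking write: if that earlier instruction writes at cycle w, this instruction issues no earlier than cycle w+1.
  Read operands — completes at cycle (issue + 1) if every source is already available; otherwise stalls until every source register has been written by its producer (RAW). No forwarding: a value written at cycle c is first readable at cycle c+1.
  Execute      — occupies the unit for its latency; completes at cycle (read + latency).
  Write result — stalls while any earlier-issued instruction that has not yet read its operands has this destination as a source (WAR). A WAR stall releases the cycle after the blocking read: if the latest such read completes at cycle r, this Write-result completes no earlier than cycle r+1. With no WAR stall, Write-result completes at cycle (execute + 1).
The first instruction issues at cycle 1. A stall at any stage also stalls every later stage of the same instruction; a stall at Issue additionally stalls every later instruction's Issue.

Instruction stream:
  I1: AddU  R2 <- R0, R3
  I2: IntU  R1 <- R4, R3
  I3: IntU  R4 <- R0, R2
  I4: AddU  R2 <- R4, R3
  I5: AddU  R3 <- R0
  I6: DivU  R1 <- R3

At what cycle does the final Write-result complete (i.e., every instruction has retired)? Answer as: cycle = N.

cycle = 27

I1 -> (1, 2, 4, 5)
I2 -> (2, 3, 4, 5)
I3 -> (6, 7, 8, 9)  // struct: IntU busy until I2 writes@5
I4 -> (7, 10, 12, 13)  // RAW R4: wait I3 write@9
I5 -> (14, 15, 17, 18)  // struct: AddU busy until I4 writes@13
I6 -> (15, 19, 26, 27)  // RAW R3: wait I5 write@18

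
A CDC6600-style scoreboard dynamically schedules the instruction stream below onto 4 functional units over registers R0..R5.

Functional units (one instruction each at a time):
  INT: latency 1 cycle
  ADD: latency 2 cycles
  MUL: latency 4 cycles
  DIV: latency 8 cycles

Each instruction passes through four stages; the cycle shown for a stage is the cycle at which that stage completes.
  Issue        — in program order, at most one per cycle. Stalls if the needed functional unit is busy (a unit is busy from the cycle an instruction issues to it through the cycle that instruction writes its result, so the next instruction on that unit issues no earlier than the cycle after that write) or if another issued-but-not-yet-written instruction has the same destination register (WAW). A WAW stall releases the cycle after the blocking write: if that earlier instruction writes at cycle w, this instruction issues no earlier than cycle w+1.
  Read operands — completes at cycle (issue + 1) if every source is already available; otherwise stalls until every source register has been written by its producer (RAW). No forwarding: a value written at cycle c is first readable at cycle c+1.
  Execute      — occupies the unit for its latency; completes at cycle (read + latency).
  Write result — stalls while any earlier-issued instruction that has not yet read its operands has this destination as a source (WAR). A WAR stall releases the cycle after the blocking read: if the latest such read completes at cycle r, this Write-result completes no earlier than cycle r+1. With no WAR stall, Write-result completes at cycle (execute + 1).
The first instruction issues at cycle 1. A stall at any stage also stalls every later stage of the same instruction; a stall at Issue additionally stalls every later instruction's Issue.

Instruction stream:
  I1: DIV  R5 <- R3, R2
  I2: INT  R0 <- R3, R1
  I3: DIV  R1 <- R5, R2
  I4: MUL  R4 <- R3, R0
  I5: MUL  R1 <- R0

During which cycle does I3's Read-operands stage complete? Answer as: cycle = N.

cycle = 13

I1: IS=1 RO=2 EX=10 WR=11
I2: IS=2 RO=3 EX=4 WR=5
I3: IS=12 RO=13 EX=21 WR=22  [struct: DIV busy until I1 writes@11]
I4: IS=13 RO=14 EX=18 WR=19
I5: IS=23 RO=24 EX=28 WR=29  [WAW R1: wait I3 write@22]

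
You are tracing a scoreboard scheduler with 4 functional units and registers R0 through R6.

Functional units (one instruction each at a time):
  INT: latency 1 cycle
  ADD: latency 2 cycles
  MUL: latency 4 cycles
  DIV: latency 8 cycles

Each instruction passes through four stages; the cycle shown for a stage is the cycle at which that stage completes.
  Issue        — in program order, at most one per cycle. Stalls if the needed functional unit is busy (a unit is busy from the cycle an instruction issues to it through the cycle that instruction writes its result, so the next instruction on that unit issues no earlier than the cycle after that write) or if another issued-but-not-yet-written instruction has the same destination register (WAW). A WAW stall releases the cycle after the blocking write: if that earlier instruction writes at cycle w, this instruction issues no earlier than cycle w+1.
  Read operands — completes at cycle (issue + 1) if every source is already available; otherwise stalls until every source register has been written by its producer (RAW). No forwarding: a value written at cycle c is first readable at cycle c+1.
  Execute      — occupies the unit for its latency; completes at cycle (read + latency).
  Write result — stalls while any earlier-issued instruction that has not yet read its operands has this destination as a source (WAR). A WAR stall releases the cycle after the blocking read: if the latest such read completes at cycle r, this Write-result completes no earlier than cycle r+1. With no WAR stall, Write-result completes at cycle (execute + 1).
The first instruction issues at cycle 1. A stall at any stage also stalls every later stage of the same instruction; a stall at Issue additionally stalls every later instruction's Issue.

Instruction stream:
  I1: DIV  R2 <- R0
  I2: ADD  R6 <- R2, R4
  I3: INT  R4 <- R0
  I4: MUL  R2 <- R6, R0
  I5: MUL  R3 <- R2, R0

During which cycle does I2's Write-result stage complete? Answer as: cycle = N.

1) issue 1, read 2, done 10, write 11
2) issue 2, read 12, done 14, write 15  <RAW R2: wait I1 write@11>
3) issue 3, read 4, done 5, write 13  <WAR R4: wait I2 read@12>
4) issue 12, read 16, done 20, write 21  <WAW R2: wait I1 write@11 / RAW R6: wait I2 write@15>
5) issue 22, read 23, done 27, write 28  <struct: MUL busy until I4 writes@21>

cycle = 15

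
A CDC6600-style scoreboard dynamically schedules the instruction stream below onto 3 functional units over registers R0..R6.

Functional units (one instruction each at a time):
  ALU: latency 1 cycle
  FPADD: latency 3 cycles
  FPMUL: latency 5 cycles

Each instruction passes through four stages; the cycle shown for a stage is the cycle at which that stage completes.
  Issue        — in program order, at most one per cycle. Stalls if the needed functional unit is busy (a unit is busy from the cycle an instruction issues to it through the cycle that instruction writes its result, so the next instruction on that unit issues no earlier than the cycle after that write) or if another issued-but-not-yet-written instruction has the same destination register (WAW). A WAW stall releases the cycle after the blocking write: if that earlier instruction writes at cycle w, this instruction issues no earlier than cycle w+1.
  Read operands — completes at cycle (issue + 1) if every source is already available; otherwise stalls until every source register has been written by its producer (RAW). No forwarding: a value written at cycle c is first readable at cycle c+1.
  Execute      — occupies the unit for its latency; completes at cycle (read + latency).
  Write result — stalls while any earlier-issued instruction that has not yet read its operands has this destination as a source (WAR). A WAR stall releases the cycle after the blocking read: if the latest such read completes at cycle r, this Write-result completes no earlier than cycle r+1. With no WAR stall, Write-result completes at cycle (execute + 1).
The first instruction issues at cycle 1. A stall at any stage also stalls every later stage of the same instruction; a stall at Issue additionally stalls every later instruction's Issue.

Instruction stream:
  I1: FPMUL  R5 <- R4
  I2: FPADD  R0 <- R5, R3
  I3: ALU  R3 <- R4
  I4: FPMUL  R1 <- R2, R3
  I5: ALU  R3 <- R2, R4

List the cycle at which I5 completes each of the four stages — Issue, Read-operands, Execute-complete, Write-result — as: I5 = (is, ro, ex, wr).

I1  is:1  ro:2  ex:7  wr:8
I2  is:2  ro:9  ex:12  wr:13  — RAW R5: wait I1 write@8
I3  is:3  ro:4  ex:5  wr:10  — WAR R3: wait I2 read@9
I4  is:9  ro:11  ex:16  wr:17  — struct: FPMUL busy until I1 writes@8, RAW R3: wait I3 write@10
I5  is:11  ro:12  ex:13  wr:14  — struct: ALU busy until I3 writes@10

I5 = (11, 12, 13, 14)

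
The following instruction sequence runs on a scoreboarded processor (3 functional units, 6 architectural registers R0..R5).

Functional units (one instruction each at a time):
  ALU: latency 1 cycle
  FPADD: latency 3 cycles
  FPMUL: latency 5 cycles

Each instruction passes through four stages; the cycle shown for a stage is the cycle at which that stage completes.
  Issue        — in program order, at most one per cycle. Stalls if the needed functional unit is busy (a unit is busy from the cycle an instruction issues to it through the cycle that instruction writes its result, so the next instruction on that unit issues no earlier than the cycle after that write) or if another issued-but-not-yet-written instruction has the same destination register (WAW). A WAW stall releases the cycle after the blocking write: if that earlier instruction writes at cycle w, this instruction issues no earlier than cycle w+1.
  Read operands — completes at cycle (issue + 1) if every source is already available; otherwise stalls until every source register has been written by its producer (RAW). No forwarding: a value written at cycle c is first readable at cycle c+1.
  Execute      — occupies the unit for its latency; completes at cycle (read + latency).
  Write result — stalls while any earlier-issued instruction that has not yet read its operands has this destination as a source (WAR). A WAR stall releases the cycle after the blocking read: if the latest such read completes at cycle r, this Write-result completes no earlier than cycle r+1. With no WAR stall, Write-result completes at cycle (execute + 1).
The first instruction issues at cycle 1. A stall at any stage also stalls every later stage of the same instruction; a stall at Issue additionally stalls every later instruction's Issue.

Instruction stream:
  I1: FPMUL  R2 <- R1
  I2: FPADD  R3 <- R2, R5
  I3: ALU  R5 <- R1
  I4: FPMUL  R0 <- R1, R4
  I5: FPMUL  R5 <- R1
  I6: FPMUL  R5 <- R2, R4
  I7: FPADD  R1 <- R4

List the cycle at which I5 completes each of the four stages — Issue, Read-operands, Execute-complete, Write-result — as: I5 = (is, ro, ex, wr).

c1: I1→FPMUL
c2: I1 RO; I2→FPADD
c3: I3→ALU
c4: I3 RO
c5: I3 EX
c7: I1 EX
c8: I1 WR R2
c9: I2 RO; I4→FPMUL
c10: I3 WR R5; I4 RO
c12: I2 EX
c13: I2 WR R3
c15: I4 EX
c16: I4 WR R0
c17: I5→FPMUL
c18: I5 RO
c23: I5 EX
c24: I5 WR R5
c25: I6→FPMUL
c26: I6 RO; I7→FPADD
c27: I7 RO
c30: I7 EX
c31: I6 EX; I7 WR R1
c32: I6 WR R5

I5 = (17, 18, 23, 24)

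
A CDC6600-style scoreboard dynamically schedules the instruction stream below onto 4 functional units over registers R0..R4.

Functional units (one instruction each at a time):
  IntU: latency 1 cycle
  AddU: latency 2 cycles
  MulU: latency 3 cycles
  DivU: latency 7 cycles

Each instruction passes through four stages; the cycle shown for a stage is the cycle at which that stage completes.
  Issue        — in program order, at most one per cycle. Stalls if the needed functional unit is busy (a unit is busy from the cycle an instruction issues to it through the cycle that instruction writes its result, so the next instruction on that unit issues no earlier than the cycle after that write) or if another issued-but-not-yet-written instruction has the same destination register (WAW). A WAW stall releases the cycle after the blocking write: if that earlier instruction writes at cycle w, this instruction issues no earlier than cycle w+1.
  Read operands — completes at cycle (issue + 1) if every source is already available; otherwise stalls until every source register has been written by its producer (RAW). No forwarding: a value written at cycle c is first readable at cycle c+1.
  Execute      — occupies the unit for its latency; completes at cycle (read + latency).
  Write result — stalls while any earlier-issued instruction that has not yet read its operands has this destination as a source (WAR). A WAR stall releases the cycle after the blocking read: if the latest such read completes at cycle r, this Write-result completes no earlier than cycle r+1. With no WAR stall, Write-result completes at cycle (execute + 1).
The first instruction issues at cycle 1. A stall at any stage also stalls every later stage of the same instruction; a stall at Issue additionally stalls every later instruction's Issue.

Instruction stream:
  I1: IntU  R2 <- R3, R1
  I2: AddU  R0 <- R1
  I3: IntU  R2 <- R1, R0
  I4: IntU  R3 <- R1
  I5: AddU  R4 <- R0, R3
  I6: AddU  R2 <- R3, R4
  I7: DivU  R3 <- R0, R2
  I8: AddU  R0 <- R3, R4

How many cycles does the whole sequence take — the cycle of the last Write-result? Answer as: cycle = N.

  I1 | 1 | 2 | 3 | 4
  I2 | 2 | 3 | 5 | 6
  I3 | 5 | 7 | 8 | 9   struct: IntU busy until I1 writes@4 · RAW R0: wait I2 write@6
  I4 | 10 | 11 | 12 | 13   struct: IntU busy until I3 writes@9
  I5 | 11 | 14 | 16 | 17   RAW R3: wait I4 write@13
  I6 | 18 | 19 | 21 | 22   struct: AddU busy until I5 writes@17
  I7 | 19 | 23 | 30 | 31   RAW R2: wait I6 write@22
  I8 | 23 | 32 | 34 | 35   struct: AddU busy until I6 writes@22 · RAW R3: wait I7 write@31

cycle = 35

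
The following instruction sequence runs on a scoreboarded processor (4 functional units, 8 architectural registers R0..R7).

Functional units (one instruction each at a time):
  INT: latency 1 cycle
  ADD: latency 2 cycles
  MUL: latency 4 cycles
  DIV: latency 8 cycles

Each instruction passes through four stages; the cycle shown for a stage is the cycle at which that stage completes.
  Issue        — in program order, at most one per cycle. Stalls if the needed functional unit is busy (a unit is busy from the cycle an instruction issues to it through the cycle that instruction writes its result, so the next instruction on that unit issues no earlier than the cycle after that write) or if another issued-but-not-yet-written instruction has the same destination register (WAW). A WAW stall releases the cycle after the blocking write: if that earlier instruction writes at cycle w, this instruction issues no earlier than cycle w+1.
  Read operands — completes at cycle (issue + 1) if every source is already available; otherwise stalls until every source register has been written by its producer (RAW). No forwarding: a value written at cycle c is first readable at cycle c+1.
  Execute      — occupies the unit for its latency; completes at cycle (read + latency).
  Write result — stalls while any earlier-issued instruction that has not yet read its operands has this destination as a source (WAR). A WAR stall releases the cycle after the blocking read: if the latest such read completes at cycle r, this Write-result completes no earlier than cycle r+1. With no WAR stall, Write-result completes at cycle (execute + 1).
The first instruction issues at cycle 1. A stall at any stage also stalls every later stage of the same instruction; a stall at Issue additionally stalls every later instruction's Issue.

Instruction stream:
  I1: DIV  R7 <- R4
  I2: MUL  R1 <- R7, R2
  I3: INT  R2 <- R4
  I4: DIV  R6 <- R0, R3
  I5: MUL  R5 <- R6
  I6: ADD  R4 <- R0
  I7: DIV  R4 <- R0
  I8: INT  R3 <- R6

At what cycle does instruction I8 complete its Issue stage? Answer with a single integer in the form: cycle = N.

cycle = 25

I1  is:1  ro:2  ex:10  wr:11
I2  is:2  ro:12  ex:16  wr:17  — RAW R7: wait I1 write@11
I3  is:3  ro:4  ex:5  wr:13  — WAR R2: wait I2 read@12
I4  is:12  ro:13  ex:21  wr:22  — struct: DIV busy until I1 writes@11
I5  is:18  ro:23  ex:27  wr:28  — struct: MUL busy until I2 writes@17, RAW R6: wait I4 write@22
I6  is:19  ro:20  ex:22  wr:23
I7  is:24  ro:25  ex:33  wr:34  — WAW R4: wait I6 write@23
I8  is:25  ro:26  ex:27  wr:28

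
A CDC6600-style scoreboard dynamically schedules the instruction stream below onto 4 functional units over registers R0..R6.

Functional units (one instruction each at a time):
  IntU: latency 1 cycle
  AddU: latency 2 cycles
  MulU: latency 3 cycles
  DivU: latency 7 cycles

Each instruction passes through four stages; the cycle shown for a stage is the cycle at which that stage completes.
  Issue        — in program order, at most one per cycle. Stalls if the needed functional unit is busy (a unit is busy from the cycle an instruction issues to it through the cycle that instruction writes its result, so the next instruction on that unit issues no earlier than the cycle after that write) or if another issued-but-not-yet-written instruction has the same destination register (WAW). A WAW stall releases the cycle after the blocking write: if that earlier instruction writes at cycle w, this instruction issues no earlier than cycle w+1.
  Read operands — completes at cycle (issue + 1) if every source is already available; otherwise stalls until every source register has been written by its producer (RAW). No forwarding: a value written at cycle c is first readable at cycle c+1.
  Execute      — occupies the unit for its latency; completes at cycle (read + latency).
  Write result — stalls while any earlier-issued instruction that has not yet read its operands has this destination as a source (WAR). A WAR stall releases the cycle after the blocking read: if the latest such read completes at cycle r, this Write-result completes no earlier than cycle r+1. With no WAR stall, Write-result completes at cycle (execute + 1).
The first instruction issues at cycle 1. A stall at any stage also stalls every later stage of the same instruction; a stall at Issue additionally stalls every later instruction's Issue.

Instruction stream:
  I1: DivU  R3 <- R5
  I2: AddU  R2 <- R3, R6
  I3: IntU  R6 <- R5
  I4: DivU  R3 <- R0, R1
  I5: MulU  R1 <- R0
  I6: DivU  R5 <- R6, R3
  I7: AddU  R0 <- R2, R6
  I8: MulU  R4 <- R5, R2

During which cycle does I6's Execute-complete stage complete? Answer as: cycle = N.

cycle = 29

  I1 | 1 | 2 | 9 | 10
  I2 | 2 | 11 | 13 | 14   RAW R3: wait I1 write@10
  I3 | 3 | 4 | 5 | 12   WAR R6: wait I2 read@11
  I4 | 11 | 12 | 19 | 20   struct: DivU busy until I1 writes@10
  I5 | 12 | 13 | 16 | 17
  I6 | 21 | 22 | 29 | 30   struct: DivU busy until I4 writes@20
  I7 | 22 | 23 | 25 | 26
  I8 | 23 | 31 | 34 | 35   RAW R5: wait I6 write@30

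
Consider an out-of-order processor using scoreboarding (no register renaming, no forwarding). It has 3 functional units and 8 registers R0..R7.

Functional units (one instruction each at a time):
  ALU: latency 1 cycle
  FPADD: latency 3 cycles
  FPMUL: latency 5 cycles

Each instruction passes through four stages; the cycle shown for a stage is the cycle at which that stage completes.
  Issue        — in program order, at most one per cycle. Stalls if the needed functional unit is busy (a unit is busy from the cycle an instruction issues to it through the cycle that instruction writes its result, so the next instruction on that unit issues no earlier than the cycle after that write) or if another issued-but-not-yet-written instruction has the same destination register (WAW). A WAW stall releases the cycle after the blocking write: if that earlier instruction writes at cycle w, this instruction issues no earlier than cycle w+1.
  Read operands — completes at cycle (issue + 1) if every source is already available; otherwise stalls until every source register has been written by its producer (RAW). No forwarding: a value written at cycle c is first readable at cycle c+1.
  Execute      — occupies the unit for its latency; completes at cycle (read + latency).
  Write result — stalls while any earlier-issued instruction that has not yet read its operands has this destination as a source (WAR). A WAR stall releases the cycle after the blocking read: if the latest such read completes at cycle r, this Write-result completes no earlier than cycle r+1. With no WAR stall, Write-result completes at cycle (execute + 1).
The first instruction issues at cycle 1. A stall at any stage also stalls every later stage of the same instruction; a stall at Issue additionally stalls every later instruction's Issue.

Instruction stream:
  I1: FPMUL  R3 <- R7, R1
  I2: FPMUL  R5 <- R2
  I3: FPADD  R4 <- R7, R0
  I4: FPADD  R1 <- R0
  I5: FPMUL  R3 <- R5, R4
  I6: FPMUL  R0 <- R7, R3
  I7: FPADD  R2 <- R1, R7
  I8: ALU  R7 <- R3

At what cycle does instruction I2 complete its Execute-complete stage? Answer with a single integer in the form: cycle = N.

cycle = 15

c1: I1→FPMUL
c2: I1 RO
c7: I1 EX
c8: I1 WR R3
c9: I2→FPMUL
c10: I2 RO, I3→FPADD
c11: I3 RO
c14: I3 EX
c15: I2 EX, I3 WR R4
c16: I2 WR R5, I4→FPADD
c17: I4 RO, I5→FPMUL
c18: I5 RO
c20: I4 EX
c21: I4 WR R1
c23: I5 EX
c24: I5 WR R3
c25: I6→FPMUL
c26: I6 RO, I7→FPADD
c27: I7 RO, I8→ALU
c28: I8 RO
c29: I8 EX
c30: I7 EX, I8 WR R7
c31: I6 EX, I7 WR R2
c32: I6 WR R0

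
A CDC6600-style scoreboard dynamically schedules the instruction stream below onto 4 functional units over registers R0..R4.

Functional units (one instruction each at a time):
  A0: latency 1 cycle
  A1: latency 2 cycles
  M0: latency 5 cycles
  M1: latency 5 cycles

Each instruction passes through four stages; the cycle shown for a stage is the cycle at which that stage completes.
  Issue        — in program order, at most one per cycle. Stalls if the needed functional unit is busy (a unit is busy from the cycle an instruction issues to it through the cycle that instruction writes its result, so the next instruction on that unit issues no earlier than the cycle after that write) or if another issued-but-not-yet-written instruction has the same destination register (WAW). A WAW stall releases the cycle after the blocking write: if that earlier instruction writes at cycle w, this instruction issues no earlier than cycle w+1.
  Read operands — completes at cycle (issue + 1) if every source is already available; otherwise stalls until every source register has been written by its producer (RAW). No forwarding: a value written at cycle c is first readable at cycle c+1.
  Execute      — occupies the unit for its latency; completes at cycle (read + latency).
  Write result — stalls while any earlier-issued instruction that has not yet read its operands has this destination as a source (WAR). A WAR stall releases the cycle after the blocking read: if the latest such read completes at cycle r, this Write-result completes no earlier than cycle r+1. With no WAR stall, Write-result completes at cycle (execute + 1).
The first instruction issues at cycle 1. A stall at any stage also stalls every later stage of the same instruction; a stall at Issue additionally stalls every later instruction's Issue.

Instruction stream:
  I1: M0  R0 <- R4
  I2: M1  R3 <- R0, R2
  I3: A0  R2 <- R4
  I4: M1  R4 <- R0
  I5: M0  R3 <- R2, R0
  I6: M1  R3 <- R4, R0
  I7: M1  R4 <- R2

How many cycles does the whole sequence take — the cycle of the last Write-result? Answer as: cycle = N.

cycle = 40

c1: issue I1 (M0)
c2: I1 read-ops; issue I2 (M1)
c3: issue I3 (A0)
c4: I3 read-ops
c5: I3 finished on A0
c7: I1 finished on M0
c8: I1→R0
c9: I2 read-ops
c10: I3→R2
c14: I2 finished on M1
c15: I2→R3
c16: issue I4 (M1)
c17: I4 read-ops; issue I5 (M0)
c18: I5 read-ops
c22: I4 finished on M1
c23: I4→R4; I5 finished on M0
c24: I5→R3
c25: issue I6 (M1)
c26: I6 read-ops
c31: I6 finished on M1
c32: I6→R3
c33: issue I7 (M1)
c34: I7 read-ops
c39: I7 finished on M1
c40: I7→R4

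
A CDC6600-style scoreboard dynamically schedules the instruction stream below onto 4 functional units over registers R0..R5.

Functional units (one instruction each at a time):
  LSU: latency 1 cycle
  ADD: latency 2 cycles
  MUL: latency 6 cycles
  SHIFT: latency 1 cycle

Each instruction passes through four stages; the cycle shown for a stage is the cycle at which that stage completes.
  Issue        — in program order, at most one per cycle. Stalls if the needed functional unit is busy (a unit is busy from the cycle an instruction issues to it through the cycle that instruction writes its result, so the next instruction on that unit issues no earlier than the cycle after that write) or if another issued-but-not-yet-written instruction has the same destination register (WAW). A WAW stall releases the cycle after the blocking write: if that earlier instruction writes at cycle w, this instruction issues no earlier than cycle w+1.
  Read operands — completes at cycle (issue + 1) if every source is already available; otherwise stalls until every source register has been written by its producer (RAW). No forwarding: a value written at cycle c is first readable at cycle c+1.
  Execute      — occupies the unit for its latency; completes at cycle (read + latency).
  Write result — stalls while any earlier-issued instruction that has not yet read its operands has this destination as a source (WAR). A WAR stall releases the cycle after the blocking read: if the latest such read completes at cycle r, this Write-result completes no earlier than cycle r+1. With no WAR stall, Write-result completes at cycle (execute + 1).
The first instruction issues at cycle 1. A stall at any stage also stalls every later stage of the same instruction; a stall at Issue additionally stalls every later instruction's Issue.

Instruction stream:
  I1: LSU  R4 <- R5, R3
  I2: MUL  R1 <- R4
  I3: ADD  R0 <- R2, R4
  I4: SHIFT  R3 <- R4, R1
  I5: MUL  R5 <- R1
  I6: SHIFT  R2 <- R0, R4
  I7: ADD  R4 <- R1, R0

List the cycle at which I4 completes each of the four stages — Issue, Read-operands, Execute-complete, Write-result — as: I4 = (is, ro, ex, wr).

I4 = (4, 13, 14, 15)

  I1 | 1 | 2 | 3 | 4
  I2 | 2 | 5 | 11 | 12   RAW R4: wait I1 write@4
  I3 | 3 | 5 | 7 | 8   RAW R4: wait I1 write@4
  I4 | 4 | 13 | 14 | 15   RAW R1: wait I2 write@12
  I5 | 13 | 14 | 20 | 21   struct: MUL busy until I2 writes@12
  I6 | 16 | 17 | 18 | 19   struct: SHIFT busy until I4 writes@15
  I7 | 17 | 18 | 20 | 21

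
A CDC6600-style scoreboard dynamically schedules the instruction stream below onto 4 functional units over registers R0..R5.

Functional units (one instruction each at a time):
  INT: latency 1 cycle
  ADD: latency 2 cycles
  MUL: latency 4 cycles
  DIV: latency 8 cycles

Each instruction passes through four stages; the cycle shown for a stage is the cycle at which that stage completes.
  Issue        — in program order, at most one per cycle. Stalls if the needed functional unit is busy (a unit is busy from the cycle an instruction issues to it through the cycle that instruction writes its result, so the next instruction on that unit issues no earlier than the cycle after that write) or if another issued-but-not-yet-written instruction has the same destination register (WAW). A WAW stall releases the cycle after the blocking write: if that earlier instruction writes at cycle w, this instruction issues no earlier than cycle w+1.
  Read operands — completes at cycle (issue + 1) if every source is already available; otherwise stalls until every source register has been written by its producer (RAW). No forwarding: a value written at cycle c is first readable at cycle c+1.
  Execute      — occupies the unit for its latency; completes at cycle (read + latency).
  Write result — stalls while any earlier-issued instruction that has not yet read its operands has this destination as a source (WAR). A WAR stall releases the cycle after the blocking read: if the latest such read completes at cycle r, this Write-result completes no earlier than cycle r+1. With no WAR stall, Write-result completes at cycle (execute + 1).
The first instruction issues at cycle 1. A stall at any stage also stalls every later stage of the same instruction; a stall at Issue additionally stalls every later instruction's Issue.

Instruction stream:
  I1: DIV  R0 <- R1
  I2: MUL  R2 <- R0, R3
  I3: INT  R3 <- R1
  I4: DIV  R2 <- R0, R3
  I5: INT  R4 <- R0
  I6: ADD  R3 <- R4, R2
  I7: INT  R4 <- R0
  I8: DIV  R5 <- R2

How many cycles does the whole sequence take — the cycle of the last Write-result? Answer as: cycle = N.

cycle = 39

I1  is:1  ro:2  ex:10  wr:11
I2  is:2  ro:12  ex:16  wr:17  — RAW R0: wait I1 write@11
I3  is:3  ro:4  ex:5  wr:13  — WAR R3: wait I2 read@12
I4  is:18  ro:19  ex:27  wr:28  — WAW R2: wait I2 write@17
I5  is:19  ro:20  ex:21  wr:22
I6  is:20  ro:29  ex:31  wr:32  — RAW R2: wait I4 write@28
I7  is:23  ro:24  ex:25  wr:30  — struct: INT busy until I5 writes@22, WAR R4: wait I6 read@29
I8  is:29  ro:30  ex:38  wr:39  — struct: DIV busy until I4 writes@28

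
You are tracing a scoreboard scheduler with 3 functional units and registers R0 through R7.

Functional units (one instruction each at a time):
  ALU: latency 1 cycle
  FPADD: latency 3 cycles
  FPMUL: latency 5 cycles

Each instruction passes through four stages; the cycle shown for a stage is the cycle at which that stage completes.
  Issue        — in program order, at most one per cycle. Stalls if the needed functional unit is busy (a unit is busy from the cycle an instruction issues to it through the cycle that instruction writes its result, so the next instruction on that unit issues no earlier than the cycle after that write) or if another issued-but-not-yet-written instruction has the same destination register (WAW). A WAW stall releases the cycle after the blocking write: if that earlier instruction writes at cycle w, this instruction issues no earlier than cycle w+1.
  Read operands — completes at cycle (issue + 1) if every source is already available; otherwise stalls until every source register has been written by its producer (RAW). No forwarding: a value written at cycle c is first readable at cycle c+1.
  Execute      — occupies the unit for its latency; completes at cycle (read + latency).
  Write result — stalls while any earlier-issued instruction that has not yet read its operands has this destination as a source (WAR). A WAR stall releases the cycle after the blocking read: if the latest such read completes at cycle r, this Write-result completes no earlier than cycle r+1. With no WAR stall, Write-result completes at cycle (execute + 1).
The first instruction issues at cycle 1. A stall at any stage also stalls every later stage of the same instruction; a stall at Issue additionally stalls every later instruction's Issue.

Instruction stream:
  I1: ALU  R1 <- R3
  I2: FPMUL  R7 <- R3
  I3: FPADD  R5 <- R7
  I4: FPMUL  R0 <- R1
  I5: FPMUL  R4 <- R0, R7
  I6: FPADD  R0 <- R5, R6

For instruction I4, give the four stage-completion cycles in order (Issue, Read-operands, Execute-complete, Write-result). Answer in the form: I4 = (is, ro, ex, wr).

I1: IS=1 RO=2 EX=3 WR=4
I2: IS=2 RO=3 EX=8 WR=9
I3: IS=3 RO=10 EX=13 WR=14  [RAW R7: wait I2 write@9]
I4: IS=10 RO=11 EX=16 WR=17  [struct: FPMUL busy until I2 writes@9]
I5: IS=18 RO=19 EX=24 WR=25  [struct: FPMUL busy until I4 writes@17]
I6: IS=19 RO=20 EX=23 WR=24

I4 = (10, 11, 16, 17)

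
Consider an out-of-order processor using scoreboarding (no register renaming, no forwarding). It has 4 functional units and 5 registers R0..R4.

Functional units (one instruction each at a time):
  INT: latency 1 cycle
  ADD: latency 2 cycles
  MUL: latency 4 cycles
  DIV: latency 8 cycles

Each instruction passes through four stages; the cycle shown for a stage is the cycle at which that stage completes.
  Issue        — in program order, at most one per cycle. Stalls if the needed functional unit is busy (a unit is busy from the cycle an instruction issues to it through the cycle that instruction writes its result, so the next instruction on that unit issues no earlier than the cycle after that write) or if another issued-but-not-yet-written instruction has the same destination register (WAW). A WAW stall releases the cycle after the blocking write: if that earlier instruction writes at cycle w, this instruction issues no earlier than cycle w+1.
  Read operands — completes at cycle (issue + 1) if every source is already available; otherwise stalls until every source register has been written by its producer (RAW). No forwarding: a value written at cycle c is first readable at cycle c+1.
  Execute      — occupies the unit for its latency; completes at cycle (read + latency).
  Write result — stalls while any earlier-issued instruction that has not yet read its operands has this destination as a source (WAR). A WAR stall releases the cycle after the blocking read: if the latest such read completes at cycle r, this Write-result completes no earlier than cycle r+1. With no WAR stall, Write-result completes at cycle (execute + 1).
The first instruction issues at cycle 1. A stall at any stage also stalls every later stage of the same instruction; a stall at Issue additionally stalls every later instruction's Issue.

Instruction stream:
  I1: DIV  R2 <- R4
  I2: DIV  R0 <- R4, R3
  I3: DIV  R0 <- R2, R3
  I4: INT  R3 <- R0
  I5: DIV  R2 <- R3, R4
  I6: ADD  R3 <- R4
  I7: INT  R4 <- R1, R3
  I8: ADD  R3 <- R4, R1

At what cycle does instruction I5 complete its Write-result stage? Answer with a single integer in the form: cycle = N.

I1: IS=1 RO=2 EX=10 WR=11
I2: IS=12 RO=13 EX=21 WR=22  [struct: DIV busy until I1 writes@11]
I3: IS=23 RO=24 EX=32 WR=33  [struct: DIV busy until I2 writes@22]
I4: IS=24 RO=34 EX=35 WR=36  [RAW R0: wait I3 write@33]
I5: IS=34 RO=37 EX=45 WR=46  [struct: DIV busy until I3 writes@33; RAW R3: wait I4 write@36]
I6: IS=37 RO=38 EX=40 WR=41  [WAW R3: wait I4 write@36]
I7: IS=38 RO=42 EX=43 WR=44  [RAW R3: wait I6 write@41]
I8: IS=42 RO=45 EX=47 WR=48  [struct: ADD busy until I6 writes@41; RAW R4: wait I7 write@44]

cycle = 46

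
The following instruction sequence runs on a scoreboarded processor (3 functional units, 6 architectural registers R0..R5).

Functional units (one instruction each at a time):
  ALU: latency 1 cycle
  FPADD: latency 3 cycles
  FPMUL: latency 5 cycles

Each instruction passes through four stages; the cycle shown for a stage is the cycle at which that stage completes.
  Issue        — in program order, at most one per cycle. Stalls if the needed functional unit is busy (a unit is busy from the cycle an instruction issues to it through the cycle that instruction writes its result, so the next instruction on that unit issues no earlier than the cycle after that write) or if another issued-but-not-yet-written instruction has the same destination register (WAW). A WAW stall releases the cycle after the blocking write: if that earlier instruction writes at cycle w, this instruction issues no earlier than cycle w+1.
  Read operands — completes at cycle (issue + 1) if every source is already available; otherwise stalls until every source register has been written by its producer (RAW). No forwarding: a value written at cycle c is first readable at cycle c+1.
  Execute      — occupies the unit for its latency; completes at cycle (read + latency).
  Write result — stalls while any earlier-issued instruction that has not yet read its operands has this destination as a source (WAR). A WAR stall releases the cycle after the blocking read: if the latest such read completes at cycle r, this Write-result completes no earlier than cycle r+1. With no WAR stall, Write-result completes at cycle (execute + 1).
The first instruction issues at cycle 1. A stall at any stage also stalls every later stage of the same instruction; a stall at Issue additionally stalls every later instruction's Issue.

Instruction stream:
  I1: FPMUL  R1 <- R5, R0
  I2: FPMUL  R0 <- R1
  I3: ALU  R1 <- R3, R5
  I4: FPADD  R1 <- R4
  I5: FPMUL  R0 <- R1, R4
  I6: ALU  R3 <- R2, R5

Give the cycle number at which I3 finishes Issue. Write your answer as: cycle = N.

I1 -> (1, 2, 7, 8)
I2 -> (9, 10, 15, 16)  // struct: FPMUL busy until I1 writes@8
I3 -> (10, 11, 12, 13)
I4 -> (14, 15, 18, 19)  // WAW R1: wait I3 write@13
I5 -> (17, 20, 25, 26)  // struct: FPMUL busy until I2 writes@16, RAW R1: wait I4 write@19
I6 -> (18, 19, 20, 21)

cycle = 10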